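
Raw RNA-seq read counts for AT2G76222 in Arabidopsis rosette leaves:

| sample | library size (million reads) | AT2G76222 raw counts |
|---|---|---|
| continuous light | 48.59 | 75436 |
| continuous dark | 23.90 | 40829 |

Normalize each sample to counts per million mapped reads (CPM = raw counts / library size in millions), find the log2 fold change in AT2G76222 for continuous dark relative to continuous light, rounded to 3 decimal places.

0.138

CPM(continuous light) = 75436 / 48.59 = 1552.5005
CPM(continuous dark) = 40829 / 23.90 = 1708.3264
Fold change = 1708.3264 / 1552.5005 = 1.10037
log2(1.10037) = 0.1380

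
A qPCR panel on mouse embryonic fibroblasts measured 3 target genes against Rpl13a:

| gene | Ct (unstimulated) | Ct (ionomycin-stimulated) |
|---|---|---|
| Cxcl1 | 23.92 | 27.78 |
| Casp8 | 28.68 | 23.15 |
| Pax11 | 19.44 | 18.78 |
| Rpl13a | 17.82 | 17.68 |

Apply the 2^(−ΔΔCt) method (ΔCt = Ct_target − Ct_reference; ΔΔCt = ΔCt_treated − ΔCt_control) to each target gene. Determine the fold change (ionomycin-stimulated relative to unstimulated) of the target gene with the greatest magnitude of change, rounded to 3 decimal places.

41.933

Cxcl1: ΔΔCt = (27.78−17.68) − (23.92−17.82) = 10.10 − 6.10 = 4.00; fold change = 2^-4.00 = 0.062
Casp8: ΔΔCt = (23.15−17.68) − (28.68−17.82) = 5.47 − 10.86 = -5.39; fold change = 2^5.39 = 41.933
Pax11: ΔΔCt = (18.78−17.68) − (19.44−17.82) = 1.10 − 1.62 = -0.52; fold change = 2^0.52 = 1.434
Casp8 has the largest |ΔΔCt| = 5.39.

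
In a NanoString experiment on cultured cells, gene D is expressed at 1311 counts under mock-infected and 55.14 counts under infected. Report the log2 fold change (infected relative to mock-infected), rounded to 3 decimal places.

-4.571

Fold change = 55.14 / 1311 = 0.0421
log2(0.0421) = -4.5714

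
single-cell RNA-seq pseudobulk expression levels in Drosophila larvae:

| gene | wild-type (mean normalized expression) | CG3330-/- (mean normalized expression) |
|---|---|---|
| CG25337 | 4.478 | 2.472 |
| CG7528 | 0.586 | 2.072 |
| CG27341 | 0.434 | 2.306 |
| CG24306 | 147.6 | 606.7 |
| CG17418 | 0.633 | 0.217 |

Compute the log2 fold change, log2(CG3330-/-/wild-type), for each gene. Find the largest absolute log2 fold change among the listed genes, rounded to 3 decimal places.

2.410

log2(2.472/4.478) = -0.857  (CG25337)
log2(2.072/0.586) = 1.822  (CG7528)
log2(2.306/0.434) = 2.410  (CG27341)
log2(606.7/147.6) = 2.039  (CG24306)
log2(0.217/0.633) = -1.545  (CG17418)
The largest magnitude belongs to CG27341.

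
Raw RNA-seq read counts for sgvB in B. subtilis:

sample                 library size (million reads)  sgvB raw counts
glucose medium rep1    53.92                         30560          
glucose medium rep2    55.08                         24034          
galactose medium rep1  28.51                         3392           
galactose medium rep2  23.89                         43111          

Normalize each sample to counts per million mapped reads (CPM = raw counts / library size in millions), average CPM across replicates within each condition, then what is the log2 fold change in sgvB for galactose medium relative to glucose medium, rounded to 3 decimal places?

CPM(glucose medium rep1) = 30560 / 53.92 = 566.7656
CPM(glucose medium rep2) = 24034 / 55.08 = 436.3471
CPM(galactose medium rep1) = 3392 / 28.51 = 118.9758
CPM(galactose medium rep2) = 43111 / 23.89 = 1804.5626
mean CPM(glucose medium) = 501.5564; mean CPM(galactose medium) = 961.7692
Fold change = 961.7692 / 501.5564 = 1.91757
log2(1.91757) = 0.9393

0.939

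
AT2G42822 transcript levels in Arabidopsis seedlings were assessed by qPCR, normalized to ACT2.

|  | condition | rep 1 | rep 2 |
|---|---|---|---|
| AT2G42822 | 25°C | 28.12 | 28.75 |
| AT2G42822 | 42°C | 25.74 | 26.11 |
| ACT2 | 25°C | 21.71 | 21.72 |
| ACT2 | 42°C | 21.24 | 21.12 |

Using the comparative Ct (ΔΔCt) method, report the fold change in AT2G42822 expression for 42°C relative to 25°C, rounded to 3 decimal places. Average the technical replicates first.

Mean Ct: AT2G42822 25°C 28.435; AT2G42822 42°C 25.925; ACT2 25°C 21.715; ACT2 42°C 21.180
ΔCt(25°C) = 28.435 − 21.715 = 6.720
ΔCt(42°C) = 25.925 − 21.180 = 4.745
ΔΔCt = 4.745 − 6.720 = -1.975
Fold change = 2^(−(-1.975)) = 2^1.975 = 3.9313

3.931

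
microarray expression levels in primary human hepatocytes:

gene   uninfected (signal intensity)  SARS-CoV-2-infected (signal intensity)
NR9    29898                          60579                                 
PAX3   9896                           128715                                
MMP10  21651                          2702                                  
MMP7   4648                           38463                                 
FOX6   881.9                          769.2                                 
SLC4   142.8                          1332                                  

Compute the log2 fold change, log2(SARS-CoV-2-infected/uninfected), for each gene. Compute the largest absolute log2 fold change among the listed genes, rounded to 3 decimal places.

log2(60579/29898) = 1.019  (NR9)
log2(128715/9896) = 3.701  (PAX3)
log2(2702/21651) = -3.002  (MMP10)
log2(38463/4648) = 3.049  (MMP7)
log2(769.2/881.9) = -0.197  (FOX6)
log2(1332/142.8) = 3.222  (SLC4)
The largest magnitude belongs to PAX3.

3.701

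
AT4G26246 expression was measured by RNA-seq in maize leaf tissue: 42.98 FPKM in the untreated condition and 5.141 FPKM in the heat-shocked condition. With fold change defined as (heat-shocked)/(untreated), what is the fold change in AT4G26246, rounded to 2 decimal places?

0.12

Fold change = 5.141 / 42.98 = 0.120
AT4G26246 is downregulated.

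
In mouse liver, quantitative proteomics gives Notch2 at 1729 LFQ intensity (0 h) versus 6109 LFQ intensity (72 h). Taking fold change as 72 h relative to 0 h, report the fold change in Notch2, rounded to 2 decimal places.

Fold change = 6109 / 1729 = 3.533
Notch2 is upregulated.

3.53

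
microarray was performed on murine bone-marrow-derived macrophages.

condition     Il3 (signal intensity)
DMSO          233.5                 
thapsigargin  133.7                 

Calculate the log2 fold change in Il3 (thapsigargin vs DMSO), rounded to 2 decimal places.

-0.80

Fold change = 133.7 / 233.5 = 0.5726
log2(0.5726) = -0.804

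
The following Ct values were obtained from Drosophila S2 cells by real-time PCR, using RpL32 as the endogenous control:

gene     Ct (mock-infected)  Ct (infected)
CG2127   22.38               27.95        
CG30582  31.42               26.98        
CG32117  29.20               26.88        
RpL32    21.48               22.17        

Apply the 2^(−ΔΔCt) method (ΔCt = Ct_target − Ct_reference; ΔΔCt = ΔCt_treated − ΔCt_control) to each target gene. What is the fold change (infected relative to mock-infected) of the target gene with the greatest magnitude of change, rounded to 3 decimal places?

35.017

CG2127: ΔΔCt = (27.95−22.17) − (22.38−21.48) = 5.78 − 0.90 = 4.88; fold change = 2^-4.88 = 0.034
CG30582: ΔΔCt = (26.98−22.17) − (31.42−21.48) = 4.81 − 9.94 = -5.13; fold change = 2^5.13 = 35.017
CG32117: ΔΔCt = (26.88−22.17) − (29.20−21.48) = 4.71 − 7.72 = -3.01; fold change = 2^3.01 = 8.056
CG30582 has the largest |ΔΔCt| = 5.13.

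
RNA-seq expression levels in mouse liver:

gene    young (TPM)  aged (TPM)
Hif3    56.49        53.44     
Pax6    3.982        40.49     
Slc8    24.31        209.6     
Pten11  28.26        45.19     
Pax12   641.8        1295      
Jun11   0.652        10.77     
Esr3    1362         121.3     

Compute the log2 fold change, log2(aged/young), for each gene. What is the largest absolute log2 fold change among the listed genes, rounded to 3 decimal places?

4.046

log2(53.44/56.49) = -0.080  (Hif3)
log2(40.49/3.982) = 3.346  (Pax6)
log2(209.6/24.31) = 3.108  (Slc8)
log2(45.19/28.26) = 0.677  (Pten11)
log2(1295/641.8) = 1.013  (Pax12)
log2(10.77/0.652) = 4.046  (Jun11)
log2(121.3/1362) = -3.489  (Esr3)
The largest magnitude belongs to Jun11.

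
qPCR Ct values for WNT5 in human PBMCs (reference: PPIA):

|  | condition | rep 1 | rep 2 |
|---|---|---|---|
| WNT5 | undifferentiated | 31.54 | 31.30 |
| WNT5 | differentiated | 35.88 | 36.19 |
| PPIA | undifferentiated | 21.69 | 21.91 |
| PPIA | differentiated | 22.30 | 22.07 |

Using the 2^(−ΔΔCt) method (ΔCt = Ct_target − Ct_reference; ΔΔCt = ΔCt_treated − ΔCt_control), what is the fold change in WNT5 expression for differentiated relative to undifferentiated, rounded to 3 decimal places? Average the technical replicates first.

Mean Ct: WNT5 undifferentiated 31.420; WNT5 differentiated 36.035; PPIA undifferentiated 21.800; PPIA differentiated 22.185
ΔCt(undifferentiated) = 31.420 − 21.800 = 9.620
ΔCt(differentiated) = 36.035 − 22.185 = 13.850
ΔΔCt = 13.850 − 9.620 = 4.230
Fold change = 2^(−4.230) = 0.0533

0.053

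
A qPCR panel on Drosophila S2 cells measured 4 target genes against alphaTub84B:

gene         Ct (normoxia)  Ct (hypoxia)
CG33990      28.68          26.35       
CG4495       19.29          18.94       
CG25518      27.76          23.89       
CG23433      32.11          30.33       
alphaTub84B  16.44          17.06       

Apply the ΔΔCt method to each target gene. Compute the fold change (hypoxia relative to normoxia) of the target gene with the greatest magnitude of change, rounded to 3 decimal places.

22.471

CG33990: ΔΔCt = (26.35−17.06) − (28.68−16.44) = 9.29 − 12.24 = -2.95; fold change = 2^2.95 = 7.727
CG4495: ΔΔCt = (18.94−17.06) − (19.29−16.44) = 1.88 − 2.85 = -0.97; fold change = 2^0.97 = 1.959
CG25518: ΔΔCt = (23.89−17.06) − (27.76−16.44) = 6.83 − 11.32 = -4.49; fold change = 2^4.49 = 22.471
CG23433: ΔΔCt = (30.33−17.06) − (32.11−16.44) = 13.27 − 15.67 = -2.40; fold change = 2^2.40 = 5.278
CG25518 has the largest |ΔΔCt| = 4.49.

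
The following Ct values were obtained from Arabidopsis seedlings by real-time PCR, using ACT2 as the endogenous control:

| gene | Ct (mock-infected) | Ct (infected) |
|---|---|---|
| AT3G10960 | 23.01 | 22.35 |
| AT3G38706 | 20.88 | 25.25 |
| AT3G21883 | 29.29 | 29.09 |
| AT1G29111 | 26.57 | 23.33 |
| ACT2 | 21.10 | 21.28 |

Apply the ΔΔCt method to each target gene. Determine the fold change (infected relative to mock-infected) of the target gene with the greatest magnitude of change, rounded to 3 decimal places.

0.055

AT3G10960: ΔΔCt = (22.35−21.28) − (23.01−21.10) = 1.07 − 1.91 = -0.84; fold change = 2^0.84 = 1.790
AT3G38706: ΔΔCt = (25.25−21.28) − (20.88−21.10) = 3.97 − (-0.22) = 4.19; fold change = 2^-4.19 = 0.055
AT3G21883: ΔΔCt = (29.09−21.28) − (29.29−21.10) = 7.81 − 8.19 = -0.38; fold change = 2^0.38 = 1.301
AT1G29111: ΔΔCt = (23.33−21.28) − (26.57−21.10) = 2.05 − 5.47 = -3.42; fold change = 2^3.42 = 10.703
AT3G38706 has the largest |ΔΔCt| = 4.19.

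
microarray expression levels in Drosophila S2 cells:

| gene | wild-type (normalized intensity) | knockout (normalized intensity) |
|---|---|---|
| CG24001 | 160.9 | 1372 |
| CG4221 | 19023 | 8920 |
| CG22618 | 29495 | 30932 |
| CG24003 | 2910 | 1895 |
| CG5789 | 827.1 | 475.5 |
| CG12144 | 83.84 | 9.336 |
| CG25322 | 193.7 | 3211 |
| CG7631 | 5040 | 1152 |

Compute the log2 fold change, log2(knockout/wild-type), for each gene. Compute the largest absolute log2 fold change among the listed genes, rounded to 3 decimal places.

4.051

log2(1372/160.9) = 3.092  (CG24001)
log2(8920/19023) = -1.093  (CG4221)
log2(30932/29495) = 0.069  (CG22618)
log2(1895/2910) = -0.619  (CG24003)
log2(475.5/827.1) = -0.799  (CG5789)
log2(9.336/83.84) = -3.167  (CG12144)
log2(3211/193.7) = 4.051  (CG25322)
log2(1152/5040) = -2.129  (CG7631)
The largest magnitude belongs to CG25322.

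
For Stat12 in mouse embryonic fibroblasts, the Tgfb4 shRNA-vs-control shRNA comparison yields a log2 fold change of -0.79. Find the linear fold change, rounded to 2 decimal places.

0.58

Fold change = 2^(-0.79) = 0.578
That is, Stat12 drops to 57.8% of the control shRNA level.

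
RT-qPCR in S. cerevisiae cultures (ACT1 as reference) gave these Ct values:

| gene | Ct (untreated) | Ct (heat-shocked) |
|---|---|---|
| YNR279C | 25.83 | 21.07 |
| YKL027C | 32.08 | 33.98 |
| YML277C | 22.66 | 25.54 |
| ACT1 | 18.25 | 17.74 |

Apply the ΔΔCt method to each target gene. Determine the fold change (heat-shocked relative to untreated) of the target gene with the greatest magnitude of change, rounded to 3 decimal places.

YNR279C: ΔΔCt = (21.07−17.74) − (25.83−18.25) = 3.33 − 7.58 = -4.25; fold change = 2^4.25 = 19.027
YKL027C: ΔΔCt = (33.98−17.74) − (32.08−18.25) = 16.24 − 13.83 = 2.41; fold change = 2^-2.41 = 0.188
YML277C: ΔΔCt = (25.54−17.74) − (22.66−18.25) = 7.80 − 4.41 = 3.39; fold change = 2^-3.39 = 0.095
YNR279C has the largest |ΔΔCt| = 4.25.

19.027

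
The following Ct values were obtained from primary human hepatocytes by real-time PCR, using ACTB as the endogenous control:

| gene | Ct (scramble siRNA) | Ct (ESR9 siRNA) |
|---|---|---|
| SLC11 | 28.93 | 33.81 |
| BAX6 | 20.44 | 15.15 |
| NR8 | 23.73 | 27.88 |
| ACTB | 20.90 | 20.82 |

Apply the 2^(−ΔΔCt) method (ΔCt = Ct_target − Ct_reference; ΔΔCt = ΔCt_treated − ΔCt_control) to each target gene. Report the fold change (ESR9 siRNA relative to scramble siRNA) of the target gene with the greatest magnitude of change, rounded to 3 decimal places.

37.014

SLC11: ΔΔCt = (33.81−20.82) − (28.93−20.90) = 12.99 − 8.03 = 4.96; fold change = 2^-4.96 = 0.032
BAX6: ΔΔCt = (15.15−20.82) − (20.44−20.90) = -5.67 − (-0.46) = -5.21; fold change = 2^5.21 = 37.014
NR8: ΔΔCt = (27.88−20.82) − (23.73−20.90) = 7.06 − 2.83 = 4.23; fold change = 2^-4.23 = 0.053
BAX6 has the largest |ΔΔCt| = 5.21.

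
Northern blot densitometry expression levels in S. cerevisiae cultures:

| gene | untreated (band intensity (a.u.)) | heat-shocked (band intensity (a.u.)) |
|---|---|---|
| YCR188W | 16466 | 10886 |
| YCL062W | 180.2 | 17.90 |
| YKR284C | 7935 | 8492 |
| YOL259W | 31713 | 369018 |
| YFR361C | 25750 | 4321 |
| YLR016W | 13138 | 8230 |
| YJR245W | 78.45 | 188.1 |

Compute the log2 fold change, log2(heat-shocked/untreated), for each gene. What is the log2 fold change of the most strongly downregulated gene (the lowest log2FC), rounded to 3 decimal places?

-3.332

log2(10886/16466) = -0.597  (YCR188W)
log2(17.90/180.2) = -3.332  (YCL062W)
log2(8492/7935) = 0.098  (YKR284C)
log2(369018/31713) = 3.541  (YOL259W)
log2(4321/25750) = -2.575  (YFR361C)
log2(8230/13138) = -0.675  (YLR016W)
log2(188.1/78.45) = 1.262  (YJR245W)
YCL062W is most strongly downregulated.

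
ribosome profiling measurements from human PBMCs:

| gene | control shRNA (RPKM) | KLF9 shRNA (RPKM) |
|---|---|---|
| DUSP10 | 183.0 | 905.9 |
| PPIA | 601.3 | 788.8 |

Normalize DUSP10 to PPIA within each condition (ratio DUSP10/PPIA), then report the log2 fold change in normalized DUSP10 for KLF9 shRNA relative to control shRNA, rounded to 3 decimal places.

DUSP10/PPIA (control shRNA) = 183.0 / 601.3 = 0.30434
DUSP10/PPIA (KLF9 shRNA) = 905.9 / 788.8 = 1.1485
Fold change = 1.1485 / 0.30434 = 3.7736
log2(3.7736) = 1.9159

1.916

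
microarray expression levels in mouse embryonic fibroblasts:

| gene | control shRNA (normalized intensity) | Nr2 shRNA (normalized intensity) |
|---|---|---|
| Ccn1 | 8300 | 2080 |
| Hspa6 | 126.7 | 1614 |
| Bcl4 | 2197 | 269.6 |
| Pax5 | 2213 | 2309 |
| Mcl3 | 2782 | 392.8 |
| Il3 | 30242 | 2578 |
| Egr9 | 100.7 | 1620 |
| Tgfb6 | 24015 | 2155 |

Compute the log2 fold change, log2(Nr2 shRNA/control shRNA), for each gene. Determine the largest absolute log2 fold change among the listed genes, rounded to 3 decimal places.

4.008

log2(2080/8300) = -1.997  (Ccn1)
log2(1614/126.7) = 3.671  (Hspa6)
log2(269.6/2197) = -3.027  (Bcl4)
log2(2309/2213) = 0.061  (Pax5)
log2(392.8/2782) = -2.824  (Mcl3)
log2(2578/30242) = -3.552  (Il3)
log2(1620/100.7) = 4.008  (Egr9)
log2(2155/24015) = -3.478  (Tgfb6)
The largest magnitude belongs to Egr9.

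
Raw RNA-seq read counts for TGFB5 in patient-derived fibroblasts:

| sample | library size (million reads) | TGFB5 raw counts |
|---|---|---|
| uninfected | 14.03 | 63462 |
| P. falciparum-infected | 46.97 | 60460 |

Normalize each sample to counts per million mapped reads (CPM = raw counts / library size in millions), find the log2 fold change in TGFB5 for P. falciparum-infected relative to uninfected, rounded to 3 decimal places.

CPM(uninfected) = 63462 / 14.03 = 4523.3072
CPM(P. falciparum-infected) = 60460 / 46.97 = 1287.2046
Fold change = 1287.2046 / 4523.3072 = 0.28457
log2(0.28457) = -1.8131

-1.813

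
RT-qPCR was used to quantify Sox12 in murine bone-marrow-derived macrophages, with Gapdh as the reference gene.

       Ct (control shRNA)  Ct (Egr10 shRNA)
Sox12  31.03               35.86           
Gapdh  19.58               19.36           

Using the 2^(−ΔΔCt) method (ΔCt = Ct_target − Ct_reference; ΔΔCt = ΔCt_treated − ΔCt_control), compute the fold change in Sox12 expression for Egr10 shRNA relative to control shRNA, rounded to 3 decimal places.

0.030

ΔCt(control shRNA) = 31.030 − 19.580 = 11.450
ΔCt(Egr10 shRNA) = 35.860 − 19.360 = 16.500
ΔΔCt = 16.500 − 11.450 = 5.050
Fold change = 2^(−5.050) = 0.0302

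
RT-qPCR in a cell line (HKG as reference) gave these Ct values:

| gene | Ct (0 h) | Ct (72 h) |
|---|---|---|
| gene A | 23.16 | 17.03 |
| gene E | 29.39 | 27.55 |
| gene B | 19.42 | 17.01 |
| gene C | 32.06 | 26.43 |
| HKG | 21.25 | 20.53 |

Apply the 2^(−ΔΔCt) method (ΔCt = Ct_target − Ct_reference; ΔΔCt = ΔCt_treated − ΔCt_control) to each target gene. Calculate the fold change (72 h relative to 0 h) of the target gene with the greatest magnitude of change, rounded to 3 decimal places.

42.518

gene A: ΔΔCt = (17.03−20.53) − (23.16−21.25) = -3.50 − 1.91 = -5.41; fold change = 2^5.41 = 42.518
gene E: ΔΔCt = (27.55−20.53) − (29.39−21.25) = 7.02 − 8.14 = -1.12; fold change = 2^1.12 = 2.173
gene B: ΔΔCt = (17.01−20.53) − (19.42−21.25) = -3.52 − (-1.83) = -1.69; fold change = 2^1.69 = 3.227
gene C: ΔΔCt = (26.43−20.53) − (32.06−21.25) = 5.90 − 10.81 = -4.91; fold change = 2^4.91 = 30.065
gene A has the largest |ΔΔCt| = 5.41.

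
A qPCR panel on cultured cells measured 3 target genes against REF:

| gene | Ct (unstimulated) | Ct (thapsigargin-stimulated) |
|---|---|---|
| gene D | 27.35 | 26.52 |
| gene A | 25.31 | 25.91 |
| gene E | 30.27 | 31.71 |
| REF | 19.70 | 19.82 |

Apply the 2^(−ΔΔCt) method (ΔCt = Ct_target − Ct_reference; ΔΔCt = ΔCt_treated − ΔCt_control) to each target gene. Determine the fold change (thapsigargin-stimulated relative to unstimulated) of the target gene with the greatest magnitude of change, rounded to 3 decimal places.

gene D: ΔΔCt = (26.52−19.82) − (27.35−19.70) = 6.70 − 7.65 = -0.95; fold change = 2^0.95 = 1.932
gene A: ΔΔCt = (25.91−19.82) − (25.31−19.70) = 6.09 − 5.61 = 0.48; fold change = 2^-0.48 = 0.717
gene E: ΔΔCt = (31.71−19.82) − (30.27−19.70) = 11.89 − 10.57 = 1.32; fold change = 2^-1.32 = 0.401
gene E has the largest |ΔΔCt| = 1.32.

0.401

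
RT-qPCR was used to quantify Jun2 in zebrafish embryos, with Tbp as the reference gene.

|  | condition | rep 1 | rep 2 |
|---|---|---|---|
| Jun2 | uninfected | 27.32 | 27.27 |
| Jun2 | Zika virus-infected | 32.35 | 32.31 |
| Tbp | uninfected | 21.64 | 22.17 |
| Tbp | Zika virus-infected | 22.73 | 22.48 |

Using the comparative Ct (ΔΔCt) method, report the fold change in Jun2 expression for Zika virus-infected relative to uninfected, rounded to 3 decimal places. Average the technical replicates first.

Mean Ct: Jun2 uninfected 27.295; Jun2 Zika virus-infected 32.330; Tbp uninfected 21.905; Tbp Zika virus-infected 22.605
ΔCt(uninfected) = 27.295 − 21.905 = 5.390
ΔCt(Zika virus-infected) = 32.330 − 22.605 = 9.725
ΔΔCt = 9.725 − 5.390 = 4.335
Fold change = 2^(−4.335) = 0.0495

0.050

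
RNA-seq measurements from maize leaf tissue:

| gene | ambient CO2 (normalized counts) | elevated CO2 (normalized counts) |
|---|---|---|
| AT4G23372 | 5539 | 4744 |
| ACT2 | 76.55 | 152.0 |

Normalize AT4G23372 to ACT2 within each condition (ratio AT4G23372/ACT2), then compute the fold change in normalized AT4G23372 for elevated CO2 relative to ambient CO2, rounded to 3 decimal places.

0.431

AT4G23372/ACT2 (ambient CO2) = 5539 / 76.55 = 72.358
AT4G23372/ACT2 (elevated CO2) = 4744 / 152.0 = 31.211
Fold change = 31.211 / 72.358 = 0.4313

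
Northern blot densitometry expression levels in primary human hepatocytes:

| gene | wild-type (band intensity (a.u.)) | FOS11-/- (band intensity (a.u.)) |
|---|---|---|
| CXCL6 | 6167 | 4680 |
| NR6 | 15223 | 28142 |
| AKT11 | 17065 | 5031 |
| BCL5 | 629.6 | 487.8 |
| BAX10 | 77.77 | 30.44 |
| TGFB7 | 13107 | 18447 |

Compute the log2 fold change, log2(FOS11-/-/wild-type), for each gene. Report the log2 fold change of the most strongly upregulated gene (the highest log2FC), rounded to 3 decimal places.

log2(4680/6167) = -0.398  (CXCL6)
log2(28142/15223) = 0.886  (NR6)
log2(5031/17065) = -1.762  (AKT11)
log2(487.8/629.6) = -0.368  (BCL5)
log2(30.44/77.77) = -1.353  (BAX10)
log2(18447/13107) = 0.493  (TGFB7)
NR6 is most strongly upregulated.

0.886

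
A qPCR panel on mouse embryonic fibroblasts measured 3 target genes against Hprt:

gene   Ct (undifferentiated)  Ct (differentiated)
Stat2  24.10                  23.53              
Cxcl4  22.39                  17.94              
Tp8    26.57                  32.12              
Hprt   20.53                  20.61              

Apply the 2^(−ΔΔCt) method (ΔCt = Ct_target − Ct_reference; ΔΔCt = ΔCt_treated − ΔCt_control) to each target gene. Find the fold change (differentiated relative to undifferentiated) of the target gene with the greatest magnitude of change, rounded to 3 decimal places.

Stat2: ΔΔCt = (23.53−20.61) − (24.10−20.53) = 2.92 − 3.57 = -0.65; fold change = 2^0.65 = 1.569
Cxcl4: ΔΔCt = (17.94−20.61) − (22.39−20.53) = -2.67 − 1.86 = -4.53; fold change = 2^4.53 = 23.103
Tp8: ΔΔCt = (32.12−20.61) − (26.57−20.53) = 11.51 − 6.04 = 5.47; fold change = 2^-5.47 = 0.023
Tp8 has the largest |ΔΔCt| = 5.47.

0.023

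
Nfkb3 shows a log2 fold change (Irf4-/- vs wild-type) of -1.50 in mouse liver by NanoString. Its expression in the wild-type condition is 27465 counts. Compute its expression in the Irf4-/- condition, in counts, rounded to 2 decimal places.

Fold change = 2^(-1.50) = 0.3536
Irf4-/- expression = 27465 × 0.3536 = 9710.34

9710.34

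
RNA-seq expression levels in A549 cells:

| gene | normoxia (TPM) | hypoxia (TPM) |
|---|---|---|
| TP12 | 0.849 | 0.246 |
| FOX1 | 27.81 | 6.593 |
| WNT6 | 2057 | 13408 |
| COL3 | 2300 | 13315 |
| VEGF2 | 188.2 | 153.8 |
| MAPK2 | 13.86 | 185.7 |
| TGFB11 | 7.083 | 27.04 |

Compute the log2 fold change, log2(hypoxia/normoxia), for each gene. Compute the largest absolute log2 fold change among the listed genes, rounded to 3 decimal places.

log2(0.246/0.849) = -1.787  (TP12)
log2(6.593/27.81) = -2.077  (FOX1)
log2(13408/2057) = 2.704  (WNT6)
log2(13315/2300) = 2.533  (COL3)
log2(153.8/188.2) = -0.291  (VEGF2)
log2(185.7/13.86) = 3.744  (MAPK2)
log2(27.04/7.083) = 1.933  (TGFB11)
The largest magnitude belongs to MAPK2.

3.744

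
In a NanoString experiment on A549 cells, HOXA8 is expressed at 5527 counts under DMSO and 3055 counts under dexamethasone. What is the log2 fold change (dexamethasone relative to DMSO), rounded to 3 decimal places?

Fold change = 3055 / 5527 = 0.5527
log2(0.5527) = -0.8553

-0.855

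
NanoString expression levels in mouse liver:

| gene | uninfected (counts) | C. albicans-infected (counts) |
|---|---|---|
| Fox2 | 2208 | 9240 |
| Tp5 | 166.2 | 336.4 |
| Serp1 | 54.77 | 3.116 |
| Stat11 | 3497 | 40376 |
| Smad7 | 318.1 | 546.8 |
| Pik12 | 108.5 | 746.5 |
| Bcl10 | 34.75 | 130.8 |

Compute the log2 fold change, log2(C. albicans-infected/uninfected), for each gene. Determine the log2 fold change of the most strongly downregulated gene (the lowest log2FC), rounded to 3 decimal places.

log2(9240/2208) = 2.065  (Fox2)
log2(336.4/166.2) = 1.017  (Tp5)
log2(3.116/54.77) = -4.136  (Serp1)
log2(40376/3497) = 3.529  (Stat11)
log2(546.8/318.1) = 0.782  (Smad7)
log2(746.5/108.5) = 2.782  (Pik12)
log2(130.8/34.75) = 1.912  (Bcl10)
Serp1 is most strongly downregulated.

-4.136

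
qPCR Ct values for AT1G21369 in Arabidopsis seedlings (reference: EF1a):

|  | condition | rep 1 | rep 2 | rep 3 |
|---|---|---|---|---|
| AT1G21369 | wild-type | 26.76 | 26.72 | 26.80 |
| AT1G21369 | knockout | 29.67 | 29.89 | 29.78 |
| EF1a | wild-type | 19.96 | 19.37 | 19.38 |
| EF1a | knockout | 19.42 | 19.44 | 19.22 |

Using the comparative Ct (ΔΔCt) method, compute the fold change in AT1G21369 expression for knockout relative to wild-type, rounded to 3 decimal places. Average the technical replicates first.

Mean Ct: AT1G21369 wild-type 26.760; AT1G21369 knockout 29.780; EF1a wild-type 19.570; EF1a knockout 19.360
ΔCt(wild-type) = 26.760 − 19.570 = 7.190
ΔCt(knockout) = 29.780 − 19.360 = 10.420
ΔΔCt = 10.420 − 7.190 = 3.230
Fold change = 2^(−3.230) = 0.1066

0.107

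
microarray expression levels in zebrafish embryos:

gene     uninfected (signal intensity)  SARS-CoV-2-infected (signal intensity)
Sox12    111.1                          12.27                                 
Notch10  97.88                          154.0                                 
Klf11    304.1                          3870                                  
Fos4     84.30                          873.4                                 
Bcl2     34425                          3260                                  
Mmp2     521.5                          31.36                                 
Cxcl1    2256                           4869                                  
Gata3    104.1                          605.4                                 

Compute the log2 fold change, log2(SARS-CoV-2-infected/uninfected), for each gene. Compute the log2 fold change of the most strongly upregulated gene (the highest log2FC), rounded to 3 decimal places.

log2(12.27/111.1) = -3.179  (Sox12)
log2(154.0/97.88) = 0.654  (Notch10)
log2(3870/304.1) = 3.670  (Klf11)
log2(873.4/84.30) = 3.373  (Fos4)
log2(3260/34425) = -3.401  (Bcl2)
log2(31.36/521.5) = -4.056  (Mmp2)
log2(4869/2256) = 1.110  (Cxcl1)
log2(605.4/104.1) = 2.540  (Gata3)
Klf11 is most strongly upregulated.

3.670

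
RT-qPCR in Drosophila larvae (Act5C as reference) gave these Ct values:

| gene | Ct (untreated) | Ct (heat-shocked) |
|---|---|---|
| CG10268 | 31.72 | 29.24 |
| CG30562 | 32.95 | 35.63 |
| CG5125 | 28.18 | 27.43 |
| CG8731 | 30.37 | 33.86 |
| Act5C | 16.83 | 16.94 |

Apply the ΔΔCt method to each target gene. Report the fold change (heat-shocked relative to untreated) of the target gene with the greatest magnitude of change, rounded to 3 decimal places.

CG10268: ΔΔCt = (29.24−16.94) − (31.72−16.83) = 12.30 − 14.89 = -2.59; fold change = 2^2.59 = 6.021
CG30562: ΔΔCt = (35.63−16.94) − (32.95−16.83) = 18.69 − 16.12 = 2.57; fold change = 2^-2.57 = 0.168
CG5125: ΔΔCt = (27.43−16.94) − (28.18−16.83) = 10.49 − 11.35 = -0.86; fold change = 2^0.86 = 1.815
CG8731: ΔΔCt = (33.86−16.94) − (30.37−16.83) = 16.92 − 13.54 = 3.38; fold change = 2^-3.38 = 0.096
CG8731 has the largest |ΔΔCt| = 3.38.

0.096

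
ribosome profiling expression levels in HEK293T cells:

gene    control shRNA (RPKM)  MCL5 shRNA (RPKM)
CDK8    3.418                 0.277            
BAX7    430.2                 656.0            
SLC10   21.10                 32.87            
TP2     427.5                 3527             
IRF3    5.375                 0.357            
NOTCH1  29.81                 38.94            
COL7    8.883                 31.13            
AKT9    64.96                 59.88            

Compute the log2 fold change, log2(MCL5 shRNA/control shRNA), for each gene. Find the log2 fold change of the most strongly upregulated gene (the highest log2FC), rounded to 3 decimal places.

3.044

log2(0.277/3.418) = -3.625  (CDK8)
log2(656.0/430.2) = 0.609  (BAX7)
log2(32.87/21.10) = 0.640  (SLC10)
log2(3527/427.5) = 3.044  (TP2)
log2(0.357/5.375) = -3.912  (IRF3)
log2(38.94/29.81) = 0.385  (NOTCH1)
log2(31.13/8.883) = 1.809  (COL7)
log2(59.88/64.96) = -0.117  (AKT9)
TP2 is most strongly upregulated.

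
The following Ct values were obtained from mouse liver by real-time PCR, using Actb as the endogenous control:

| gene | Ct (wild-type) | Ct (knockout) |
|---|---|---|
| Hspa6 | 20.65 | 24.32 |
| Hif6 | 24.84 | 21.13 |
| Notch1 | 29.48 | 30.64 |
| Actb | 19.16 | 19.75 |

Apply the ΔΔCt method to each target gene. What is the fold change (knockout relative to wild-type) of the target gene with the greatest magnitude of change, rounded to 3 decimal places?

Hspa6: ΔΔCt = (24.32−19.75) − (20.65−19.16) = 4.57 − 1.49 = 3.08; fold change = 2^-3.08 = 0.118
Hif6: ΔΔCt = (21.13−19.75) − (24.84−19.16) = 1.38 − 5.68 = -4.30; fold change = 2^4.30 = 19.698
Notch1: ΔΔCt = (30.64−19.75) − (29.48−19.16) = 10.89 − 10.32 = 0.57; fold change = 2^-0.57 = 0.674
Hif6 has the largest |ΔΔCt| = 4.30.

19.698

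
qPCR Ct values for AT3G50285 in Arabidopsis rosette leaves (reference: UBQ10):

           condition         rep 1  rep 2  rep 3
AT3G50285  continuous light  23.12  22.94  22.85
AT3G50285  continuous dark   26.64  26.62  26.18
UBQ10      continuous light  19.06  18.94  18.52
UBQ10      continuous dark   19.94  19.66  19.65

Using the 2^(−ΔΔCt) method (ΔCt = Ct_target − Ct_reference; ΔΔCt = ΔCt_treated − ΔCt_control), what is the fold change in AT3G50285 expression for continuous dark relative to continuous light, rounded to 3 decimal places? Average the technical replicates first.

0.165

Mean Ct: AT3G50285 continuous light 22.970; AT3G50285 continuous dark 26.480; UBQ10 continuous light 18.840; UBQ10 continuous dark 19.750
ΔCt(continuous light) = 22.970 − 18.840 = 4.130
ΔCt(continuous dark) = 26.480 − 19.750 = 6.730
ΔΔCt = 6.730 − 4.130 = 2.600
Fold change = 2^(−2.600) = 0.1649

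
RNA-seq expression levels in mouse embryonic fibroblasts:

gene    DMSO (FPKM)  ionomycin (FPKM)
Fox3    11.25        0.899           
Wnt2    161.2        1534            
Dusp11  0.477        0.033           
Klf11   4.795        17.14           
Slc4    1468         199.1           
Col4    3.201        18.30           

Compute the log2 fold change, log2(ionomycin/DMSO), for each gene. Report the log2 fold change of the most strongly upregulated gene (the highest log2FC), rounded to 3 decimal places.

3.250

log2(0.899/11.25) = -3.645  (Fox3)
log2(1534/161.2) = 3.250  (Wnt2)
log2(0.033/0.477) = -3.853  (Dusp11)
log2(17.14/4.795) = 1.838  (Klf11)
log2(199.1/1468) = -2.882  (Slc4)
log2(18.30/3.201) = 2.515  (Col4)
Wnt2 is most strongly upregulated.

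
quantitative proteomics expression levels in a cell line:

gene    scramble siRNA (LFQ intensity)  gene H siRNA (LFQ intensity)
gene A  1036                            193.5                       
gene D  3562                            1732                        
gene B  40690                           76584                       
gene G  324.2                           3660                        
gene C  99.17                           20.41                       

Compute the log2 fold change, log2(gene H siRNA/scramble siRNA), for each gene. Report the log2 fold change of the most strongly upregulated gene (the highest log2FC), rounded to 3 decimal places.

log2(193.5/1036) = -2.421  (gene A)
log2(1732/3562) = -1.040  (gene D)
log2(76584/40690) = 0.912  (gene B)
log2(3660/324.2) = 3.497  (gene G)
log2(20.41/99.17) = -2.281  (gene C)
gene G is most strongly upregulated.

3.497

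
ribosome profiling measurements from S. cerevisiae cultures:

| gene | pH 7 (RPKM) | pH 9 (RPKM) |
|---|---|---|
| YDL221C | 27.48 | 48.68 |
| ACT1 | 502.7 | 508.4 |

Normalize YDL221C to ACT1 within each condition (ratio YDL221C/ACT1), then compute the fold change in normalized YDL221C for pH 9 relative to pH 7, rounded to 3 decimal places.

YDL221C/ACT1 (pH 7) = 27.48 / 502.7 = 0.054665
YDL221C/ACT1 (pH 9) = 48.68 / 508.4 = 0.095751
Fold change = 0.095751 / 0.054665 = 1.7516

1.752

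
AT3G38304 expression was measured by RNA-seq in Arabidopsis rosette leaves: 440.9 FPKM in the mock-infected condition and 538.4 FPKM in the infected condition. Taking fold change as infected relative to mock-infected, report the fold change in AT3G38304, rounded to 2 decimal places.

Fold change = 538.4 / 440.9 = 1.221
AT3G38304 is upregulated.

1.22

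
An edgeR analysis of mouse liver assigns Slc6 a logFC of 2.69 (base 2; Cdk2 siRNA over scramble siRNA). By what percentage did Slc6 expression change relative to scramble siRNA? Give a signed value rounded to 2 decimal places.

Fold change = 2^(2.69) = 6.4531
Percent change = (FC − 1) × 100% = (6.4531 − 1) × 100 = 545.31%

545.31%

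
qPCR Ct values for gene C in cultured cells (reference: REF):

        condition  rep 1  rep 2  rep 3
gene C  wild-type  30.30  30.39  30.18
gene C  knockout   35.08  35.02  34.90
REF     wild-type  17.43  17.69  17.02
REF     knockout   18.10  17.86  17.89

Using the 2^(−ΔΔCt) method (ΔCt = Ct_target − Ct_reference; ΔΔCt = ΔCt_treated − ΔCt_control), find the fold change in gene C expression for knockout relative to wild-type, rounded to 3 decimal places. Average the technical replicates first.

0.057

Mean Ct: gene C wild-type 30.290; gene C knockout 35.000; REF wild-type 17.380; REF knockout 17.950
ΔCt(wild-type) = 30.290 − 17.380 = 12.910
ΔCt(knockout) = 35.000 − 17.950 = 17.050
ΔΔCt = 17.050 − 12.910 = 4.140
Fold change = 2^(−4.140) = 0.0567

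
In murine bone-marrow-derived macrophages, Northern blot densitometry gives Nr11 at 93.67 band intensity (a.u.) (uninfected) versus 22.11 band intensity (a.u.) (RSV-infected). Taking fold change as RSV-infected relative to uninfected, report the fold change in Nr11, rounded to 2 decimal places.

0.24

Fold change = 22.11 / 93.67 = 0.236
Nr11 is downregulated.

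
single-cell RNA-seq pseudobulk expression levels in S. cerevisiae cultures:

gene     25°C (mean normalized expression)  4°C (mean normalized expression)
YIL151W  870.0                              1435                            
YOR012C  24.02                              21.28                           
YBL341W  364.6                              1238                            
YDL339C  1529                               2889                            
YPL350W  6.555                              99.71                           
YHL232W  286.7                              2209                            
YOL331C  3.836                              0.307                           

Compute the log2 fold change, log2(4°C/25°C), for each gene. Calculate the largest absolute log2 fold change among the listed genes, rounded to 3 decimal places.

3.927

log2(1435/870.0) = 0.722  (YIL151W)
log2(21.28/24.02) = -0.175  (YOR012C)
log2(1238/364.6) = 1.764  (YBL341W)
log2(2889/1529) = 0.918  (YDL339C)
log2(99.71/6.555) = 3.927  (YPL350W)
log2(2209/286.7) = 2.946  (YHL232W)
log2(0.307/3.836) = -3.643  (YOL331C)
The largest magnitude belongs to YPL350W.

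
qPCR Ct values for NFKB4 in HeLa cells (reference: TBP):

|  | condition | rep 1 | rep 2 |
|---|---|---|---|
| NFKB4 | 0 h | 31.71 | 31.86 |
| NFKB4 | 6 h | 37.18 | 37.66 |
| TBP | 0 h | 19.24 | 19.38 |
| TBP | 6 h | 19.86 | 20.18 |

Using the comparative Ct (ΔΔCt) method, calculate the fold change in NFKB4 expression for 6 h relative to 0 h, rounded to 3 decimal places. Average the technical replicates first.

0.033

Mean Ct: NFKB4 0 h 31.785; NFKB4 6 h 37.420; TBP 0 h 19.310; TBP 6 h 20.020
ΔCt(0 h) = 31.785 − 19.310 = 12.475
ΔCt(6 h) = 37.420 − 20.020 = 17.400
ΔΔCt = 17.400 − 12.475 = 4.925
Fold change = 2^(−4.925) = 0.0329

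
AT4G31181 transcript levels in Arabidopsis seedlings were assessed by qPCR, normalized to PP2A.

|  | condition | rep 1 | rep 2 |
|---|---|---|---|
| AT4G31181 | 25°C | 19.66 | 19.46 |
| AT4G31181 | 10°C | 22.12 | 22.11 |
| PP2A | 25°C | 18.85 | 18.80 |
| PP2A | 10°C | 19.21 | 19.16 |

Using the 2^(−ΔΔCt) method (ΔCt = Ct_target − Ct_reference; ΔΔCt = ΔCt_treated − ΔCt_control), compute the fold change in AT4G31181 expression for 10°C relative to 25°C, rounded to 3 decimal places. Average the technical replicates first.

0.218

Mean Ct: AT4G31181 25°C 19.560; AT4G31181 10°C 22.115; PP2A 25°C 18.825; PP2A 10°C 19.185
ΔCt(25°C) = 19.560 − 18.825 = 0.735
ΔCt(10°C) = 22.115 − 19.185 = 2.930
ΔΔCt = 2.930 − 0.735 = 2.195
Fold change = 2^(−2.195) = 0.2184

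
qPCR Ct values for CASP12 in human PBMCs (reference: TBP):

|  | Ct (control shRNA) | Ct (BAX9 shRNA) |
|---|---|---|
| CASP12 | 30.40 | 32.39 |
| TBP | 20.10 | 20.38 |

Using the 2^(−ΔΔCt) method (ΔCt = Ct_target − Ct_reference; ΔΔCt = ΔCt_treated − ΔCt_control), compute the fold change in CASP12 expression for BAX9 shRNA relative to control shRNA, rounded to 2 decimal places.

0.31

ΔCt(control shRNA) = 30.400 − 20.100 = 10.300
ΔCt(BAX9 shRNA) = 32.390 − 20.380 = 12.010
ΔΔCt = 12.010 − 10.300 = 1.710
Fold change = 2^(−1.710) = 0.306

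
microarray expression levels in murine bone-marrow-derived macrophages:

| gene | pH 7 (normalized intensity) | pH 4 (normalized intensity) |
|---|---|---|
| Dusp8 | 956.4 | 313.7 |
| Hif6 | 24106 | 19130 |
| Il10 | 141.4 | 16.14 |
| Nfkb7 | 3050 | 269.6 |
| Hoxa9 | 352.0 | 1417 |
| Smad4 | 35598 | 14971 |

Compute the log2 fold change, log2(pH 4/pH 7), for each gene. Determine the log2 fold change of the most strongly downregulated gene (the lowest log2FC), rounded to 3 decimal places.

-3.500

log2(313.7/956.4) = -1.608  (Dusp8)
log2(19130/24106) = -0.334  (Hif6)
log2(16.14/141.4) = -3.131  (Il10)
log2(269.6/3050) = -3.500  (Nfkb7)
log2(1417/352.0) = 2.009  (Hoxa9)
log2(14971/35598) = -1.250  (Smad4)
Nfkb7 is most strongly downregulated.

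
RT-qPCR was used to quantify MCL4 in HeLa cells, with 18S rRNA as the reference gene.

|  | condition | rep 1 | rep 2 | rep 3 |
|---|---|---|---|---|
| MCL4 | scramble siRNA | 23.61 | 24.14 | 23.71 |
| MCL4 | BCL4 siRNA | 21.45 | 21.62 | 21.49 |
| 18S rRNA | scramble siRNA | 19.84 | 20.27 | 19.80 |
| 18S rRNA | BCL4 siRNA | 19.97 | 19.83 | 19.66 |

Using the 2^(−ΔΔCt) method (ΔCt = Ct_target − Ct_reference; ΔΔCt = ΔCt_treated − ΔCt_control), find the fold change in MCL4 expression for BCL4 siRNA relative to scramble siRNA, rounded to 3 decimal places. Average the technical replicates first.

4.438

Mean Ct: MCL4 scramble siRNA 23.820; MCL4 BCL4 siRNA 21.520; 18S rRNA scramble siRNA 19.970; 18S rRNA BCL4 siRNA 19.820
ΔCt(scramble siRNA) = 23.820 − 19.970 = 3.850
ΔCt(BCL4 siRNA) = 21.520 − 19.820 = 1.700
ΔΔCt = 1.700 − 3.850 = -2.150
Fold change = 2^(−(-2.150)) = 2^2.150 = 4.4383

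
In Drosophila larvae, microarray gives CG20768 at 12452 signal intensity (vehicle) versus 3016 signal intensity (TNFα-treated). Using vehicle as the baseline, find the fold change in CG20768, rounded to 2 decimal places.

Fold change = 3016 / 12452 = 0.242
CG20768 is downregulated.

0.24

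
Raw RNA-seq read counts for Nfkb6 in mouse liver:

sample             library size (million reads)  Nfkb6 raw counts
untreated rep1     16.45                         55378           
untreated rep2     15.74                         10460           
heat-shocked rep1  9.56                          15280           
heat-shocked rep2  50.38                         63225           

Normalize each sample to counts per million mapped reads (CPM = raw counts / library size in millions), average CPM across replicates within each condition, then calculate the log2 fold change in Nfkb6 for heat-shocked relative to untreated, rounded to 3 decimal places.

CPM(untreated rep1) = 55378 / 16.45 = 3366.4438
CPM(untreated rep2) = 10460 / 15.74 = 664.5489
CPM(heat-shocked rep1) = 15280 / 9.56 = 1598.3264
CPM(heat-shocked rep2) = 63225 / 50.38 = 1254.9623
mean CPM(untreated) = 2015.4963; mean CPM(heat-shocked) = 1426.6443
Fold change = 1426.6443 / 2015.4963 = 0.70784
log2(0.70784) = -0.4985

-0.499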